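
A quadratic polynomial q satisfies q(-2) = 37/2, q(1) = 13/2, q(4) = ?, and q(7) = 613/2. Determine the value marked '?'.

205/2

The 3 known points determine the degree-2 polynomial uniquely.
Write q(s) = as^2 + bs + c. Substituting each data point gives a linear system:
  4a - 2b + c = 37/2
  a + b + c = 13/2
  49a + 7b + c = 613/2
Solving the system yields a = 6, b = 2, c = -3/2.
So q(s) = 6s^2 + 2s - 3/2.
Then q(4) = 205/2.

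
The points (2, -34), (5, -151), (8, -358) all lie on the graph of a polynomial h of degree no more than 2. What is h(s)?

h(s) = -5s^2 - 4s - 6

Using the Lagrange interpolation formula with nodes 2, 5, 8:
  L_0(s) = (s - 5)(s - 8) / 18
  L_1(s) = (s - 2)(s - 8) / -9
  L_2(s) = (s - 2)(s - 5) / 18
Then h(s) = -34·L_0(s) - 151·L_1(s) - 358·L_2(s).
Expanding and collecting terms gives h(s) = -5s^2 - 4s - 6.
Check: h(5) = -151. ✓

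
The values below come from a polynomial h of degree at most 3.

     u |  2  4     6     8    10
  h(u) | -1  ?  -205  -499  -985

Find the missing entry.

On equispaced nodes a degree-3 polynomial has vanishing fourth forward difference, so
  h(2) - 4·h(4) + 6·h(6) - 4·h(8) + h(10) = 0.
Substituting the known values and solving for h(4):
  -4·h(4) = 220
  h(4) = -55.

-55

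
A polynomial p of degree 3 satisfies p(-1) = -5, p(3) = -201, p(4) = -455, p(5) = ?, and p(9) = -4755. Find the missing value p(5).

-863

The 4 known points determine the degree-3 polynomial uniquely.
Write p(s) = as^3 + bs^2 + cs + d. Substituting each data point gives a linear system:
  -a + b - c + d = -5
  27a + 9b + 3c + d = -201
  64a + 16b + 4c + d = -455
  729a + 81b + 9c + d = -4755
Solving the system yields a = -6, b = -5, c = 3, d = -3.
So p(s) = -6s^3 - 5s^2 + 3s - 3.
Then p(5) = -863.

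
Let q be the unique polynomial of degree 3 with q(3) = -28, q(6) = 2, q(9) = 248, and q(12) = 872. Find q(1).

Forward differences of the values at s = 3, 6, 9, 12:
  q  : -28  2  248  872
  Δ  : 30  246  624
  Δ^2: 216  378
  Δ^3: 162
The third differences are constant, confirming degree 3.
Interpolating (Newton forward form) and evaluating at s = 1 gives q(1) = -8.

-8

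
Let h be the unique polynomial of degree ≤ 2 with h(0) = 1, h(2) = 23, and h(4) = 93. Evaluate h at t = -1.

8

Write h(t) = at^2 + bt + c. Substituting each data point gives a linear system:
  c = 1
  4a + 2b + c = 23
  16a + 4b + c = 93
Solving the system yields a = 6, b = -1, c = 1.
So h(t) = 6t^2 - t + 1.
Then h(-1) = 8.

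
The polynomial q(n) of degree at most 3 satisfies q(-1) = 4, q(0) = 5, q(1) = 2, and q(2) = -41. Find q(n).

Write q(n) = an^3 + bn^2 + cn + d. Substituting each data point gives a linear system:
  -a + b - c + d = 4
  d = 5
  a + b + c + d = 2
  8a + 4b + 2c + d = -41
Solving the system yields a = -6, b = -2, c = 5, d = 5.
So q(n) = -6n^3 - 2n^2 + 5n + 5.
Check: q(0) = 5. ✓

q(n) = -6n^3 - 2n^2 + 5n + 5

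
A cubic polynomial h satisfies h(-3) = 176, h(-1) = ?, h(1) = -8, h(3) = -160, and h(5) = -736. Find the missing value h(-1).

8

The 4 known points determine the degree-3 polynomial uniquely.
Write h(u) = au^3 + bu^2 + cu + d. Substituting each data point gives a linear system:
  -27a + 9b - 3c + d = 176
  a + b + c + d = -8
  27a + 9b + 3c + d = -160
  125a + 25b + 5c + d = -736
Solving the system yields a = -6, b = 1, c = -2, d = -1.
So h(u) = -6u^3 + u^2 - 2u - 1.
Then h(-1) = 8.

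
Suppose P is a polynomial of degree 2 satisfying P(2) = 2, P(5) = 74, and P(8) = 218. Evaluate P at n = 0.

-6

Write P(n) = an^2 + bn + c. Substituting each data point gives a linear system:
  4a + 2b + c = 2
  25a + 5b + c = 74
  64a + 8b + c = 218
Solving the system yields a = 4, b = -4, c = -6.
So P(n) = 4n² - 4n - 6.
Then P(0) = -6.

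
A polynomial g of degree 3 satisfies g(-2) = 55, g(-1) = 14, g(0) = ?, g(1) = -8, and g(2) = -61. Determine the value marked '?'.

5

On equispaced nodes a degree-3 polynomial has vanishing fourth forward difference, so
  g(-2) - 4·g(-1) + 6·g(0) - 4·g(1) + g(2) = 0.
Substituting the known values and solving for g(0):
  6·g(0) = 30
  g(0) = 5.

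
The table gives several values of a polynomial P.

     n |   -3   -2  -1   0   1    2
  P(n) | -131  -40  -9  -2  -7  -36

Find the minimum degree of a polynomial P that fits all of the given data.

4

Forward differences of the values at n = -3, -2, -1, 0, 1, 2:
  P  : -131  -40  -9  -2  -7  -36
  Δ  : 91  31  7  -5  -29
  Δ^2: -60  -24  -12  -24
  Δ^3: 36  12  -12
  Δ^4: -24  -24
  Δ^5: 0
The fourth differences are constant (-24) and nonzero, while all higher differences vanish, so the minimal degree is 4.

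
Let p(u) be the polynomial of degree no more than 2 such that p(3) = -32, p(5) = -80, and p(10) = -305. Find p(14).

-593

Write p(u) = au^2 + bu + c. Substituting each data point gives a linear system:
  9a + 3b + c = -32
  25a + 5b + c = -80
  100a + 10b + c = -305
Solving the system yields a = -3, b = 0, c = -5.
So p(u) = -3u² - 5.
Then p(14) = -593.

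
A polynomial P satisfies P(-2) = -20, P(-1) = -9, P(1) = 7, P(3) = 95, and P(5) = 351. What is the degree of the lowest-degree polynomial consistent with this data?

3

Divided differences on the nodes -2, -1, 1, 3, 5:
  order 0: -20  -9  7  95  351
  order 1: 11  8  44  128
  order 2: -1  9  21
  order 3: 2  2
  order 4: 0
The order-3 divided differences are all 2 (nonzero) and every higher order vanishes, so the data lies on a polynomial of degree exactly 3.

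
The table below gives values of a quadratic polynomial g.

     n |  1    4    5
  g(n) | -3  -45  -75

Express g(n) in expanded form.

Write g(n) = an^2 + bn + c. Substituting each data point gives a linear system:
  a + b + c = -3
  16a + 4b + c = -45
  25a + 5b + c = -75
Solving the system yields a = -4, b = 6, c = -5.
So g(n) = -4n^2 + 6n - 5.
Check: g(4) = -45. ✓

g(n) = -4n^2 + 6n - 5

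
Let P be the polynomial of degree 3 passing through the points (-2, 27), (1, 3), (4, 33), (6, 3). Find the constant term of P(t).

-3

Write P(t) = at^3 + bt^2 + ct + d. Substituting each data point gives a linear system:
  -8a + 4b - 2c + d = 27
  a + b + c + d = 3
  64a + 16b + 4c + d = 33
  216a + 36b + 6c + d = 3
Solving the system yields a = -1, b = 6, c = 1, d = -3.
So P(t) = -t³ + 6t² + t - 3.
The constant term is -3.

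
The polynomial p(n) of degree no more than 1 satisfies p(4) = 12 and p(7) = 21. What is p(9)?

27

Write p(n) = an + b. Substituting each data point gives a linear system:
  4a + b = 12
  7a + b = 21
Solving the system yields a = 3, b = 0.
So p(n) = 3n.
Then p(9) = 27.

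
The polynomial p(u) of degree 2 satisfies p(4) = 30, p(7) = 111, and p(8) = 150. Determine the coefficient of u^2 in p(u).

Write p(u) = au^2 + bu + c. Substituting each data point gives a linear system:
  16a + 4b + c = 30
  49a + 7b + c = 111
  64a + 8b + c = 150
Solving the system yields a = 3, b = -6, c = 6.
So p(u) = 3u² - 6u + 6.
The leading coefficient is 3.

3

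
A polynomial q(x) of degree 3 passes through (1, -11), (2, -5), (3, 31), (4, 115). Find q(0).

-5

Write q(x) = ax^3 + bx^2 + cx + d. Substituting each data point gives a linear system:
  a + b + c + d = -11
  8a + 4b + 2c + d = -5
  27a + 9b + 3c + d = 31
  64a + 16b + 4c + d = 115
Solving the system yields a = 3, b = -3, c = -6, d = -5.
So q(x) = 3x³ - 3x² - 6x - 5.
Then q(0) = -5.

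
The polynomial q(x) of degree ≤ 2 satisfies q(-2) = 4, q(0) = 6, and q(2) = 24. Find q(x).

Using the Lagrange interpolation formula with nodes -2, 0, 2:
  L_0(x) = x(x - 2) / 8
  L_1(x) = (x + 2)(x - 2) / -4
  L_2(x) = (x + 2)x / 8
Then q(x) = 4·L_0(x) + 6·L_1(x) + 24·L_2(x).
Expanding and collecting terms gives q(x) = 2x^2 + 5x + 6.
Check: q(-2) = 4. ✓

q(x) = 2x^2 + 5x + 6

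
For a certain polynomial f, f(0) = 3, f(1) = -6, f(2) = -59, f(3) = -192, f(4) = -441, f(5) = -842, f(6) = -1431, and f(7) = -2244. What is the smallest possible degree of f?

Forward differences of the values at s = 0, 1, 2, 3, 4, 5, 6, 7:
  f  : 3  -6  -59  -192  -441  -842  -1431  -2244
  Δ  : -9  -53  -133  -249  -401  -589  -813
  Δ^2: -44  -80  -116  -152  -188  -224
  Δ^3: -36  -36  -36  -36  -36
  Δ^4: 0  0  0  0
  Δ^5: 0  0  0
  Δ^6: 0  0
  Δ^7: 0
The third differences are constant (-36) and nonzero, while all higher differences vanish, so the minimal degree is 3.

3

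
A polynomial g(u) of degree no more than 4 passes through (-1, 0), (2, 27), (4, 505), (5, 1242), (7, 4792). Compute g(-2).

Using the Lagrange interpolation formula with nodes -1, 2, 4, 5, 7:
  L_0(u) = (u - 2)(u - 4)(u - 5)(u - 7) / 720
  L_1(u) = (u + 1)(u - 4)(u - 5)(u - 7) / -90
  L_2(u) = (u + 1)(u - 2)(u - 5)(u - 7) / 30
  L_3(u) = (u + 1)(u - 2)(u - 4)(u - 7) / -36
  L_4(u) = (u + 1)(u - 2)(u - 4)(u - 5) / 240
Then g(u) = 0·L_0(u) + 27·L_1(u) + 505·L_2(u) + 1242·L_3(u) + 4792·L_4(u).
Expanding and collecting terms gives g(u) = 2u⁴ - u - 3.
Evaluating at u = -2: g(-2) = 31.

31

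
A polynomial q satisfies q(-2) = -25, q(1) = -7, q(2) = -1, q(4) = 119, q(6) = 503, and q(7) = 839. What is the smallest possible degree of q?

3

Divided differences on the nodes -2, 1, 2, 4, 6, 7:
  order 0: -25  -7  -1  119  503  839
  order 1: 6  6  60  192  336
  order 2: 0  18  33  48
  order 3: 3  3  3
  order 4: 0  0
  order 5: 0
The order-3 divided differences are all 3 (nonzero) and every higher order vanishes, so the data lies on a polynomial of degree exactly 3.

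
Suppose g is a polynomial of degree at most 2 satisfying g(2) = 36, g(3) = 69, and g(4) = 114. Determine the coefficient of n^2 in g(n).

Write g(n) = an^2 + bn + c. Substituting each data point gives a linear system:
  4a + 2b + c = 36
  9a + 3b + c = 69
  16a + 4b + c = 114
Solving the system yields a = 6, b = 3, c = 6.
So g(n) = 6n² + 3n + 6.
The leading coefficient is 6.

6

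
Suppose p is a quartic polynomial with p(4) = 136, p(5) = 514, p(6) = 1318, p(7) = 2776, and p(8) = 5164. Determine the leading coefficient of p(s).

2

Write p(s) = as^4 + bs^3 + cs^2 + ds + e. Substituting each data point gives a linear system:
  256a + 64b + 16c + 4d + e = 136
  625a + 125b + 25c + 5d + e = 514
  1296a + 216b + 36c + 6d + e = 1318
  2401a + 343b + 49c + 7d + e = 2776
  4096a + 512b + 64c + 8d + e = 5164
Solving the system yields a = 2, b = -6, c = 1, d = -3, e = 4.
So p(s) = 2s^4 - 6s^3 + s^2 - 3s + 4.
The leading coefficient is 2.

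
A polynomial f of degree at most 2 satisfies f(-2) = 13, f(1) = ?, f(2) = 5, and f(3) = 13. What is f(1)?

The 3 known points determine the degree-2 polynomial uniquely.
Write f(t) = at^2 + bt + c. Substituting each data point gives a linear system:
  4a - 2b + c = 13
  4a + 2b + c = 5
  9a + 3b + c = 13
Solving the system yields a = 2, b = -2, c = 1.
So f(t) = 2t² - 2t + 1.
Then f(1) = 1.

1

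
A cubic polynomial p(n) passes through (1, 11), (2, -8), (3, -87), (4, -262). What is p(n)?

Using the Lagrange interpolation formula with nodes 1, 2, 3, 4:
  L_0(n) = (n - 2)(n - 3)(n - 4) / -6
  L_1(n) = (n - 1)(n - 3)(n - 4) / 2
  L_2(n) = (n - 1)(n - 2)(n - 4) / -2
  L_3(n) = (n - 1)(n - 2)(n - 3) / 6
Then p(n) = 11·L_0(n) - 8·L_1(n) - 87·L_2(n) - 262·L_3(n).
Expanding and collecting terms gives p(n) = -6n³ + 6n² + 5n + 6.
Check: p(2) = -8. ✓

p(n) = -6n^3 + 6n^2 + 5n + 6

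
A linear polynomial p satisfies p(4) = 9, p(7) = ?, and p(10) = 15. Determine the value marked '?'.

The 2 known points determine the degree-1 polynomial uniquely.
Write p(u) = au + b. Substituting each data point gives a linear system:
  4a + b = 9
  10a + b = 15
Solving the system yields a = 1, b = 5.
So p(u) = u + 5.
Then p(7) = 12.

12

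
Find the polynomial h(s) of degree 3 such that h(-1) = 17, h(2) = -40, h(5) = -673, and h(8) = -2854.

Write h(s) = as^3 + bs^2 + cs + d. Substituting each data point gives a linear system:
  -a + b - c + d = 17
  8a + 4b + 2c + d = -40
  125a + 25b + 5c + d = -673
  512a + 64b + 8c + d = -2854
Solving the system yields a = -6, b = 4, c = -5, d = 2.
So h(s) = -6s^3 + 4s^2 - 5s + 2.
Check: h(-1) = 17. ✓

h(s) = -6s^3 + 4s^2 - 5s + 2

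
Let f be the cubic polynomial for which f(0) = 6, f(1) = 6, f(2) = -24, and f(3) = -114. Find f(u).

Using the Lagrange interpolation formula with nodes 0, 1, 2, 3:
  L_0(u) = (u - 1)(u - 2)(u - 3) / -6
  L_1(u) = u(u - 2)(u - 3) / 2
  L_2(u) = u(u - 1)(u - 3) / -2
  L_3(u) = u(u - 1)(u - 2) / 6
Then f(u) = 6·L_0(u) + 6·L_1(u) - 24·L_2(u) - 114·L_3(u).
Expanding and collecting terms gives f(u) = -5u^3 + 5u + 6.
Check: f(1) = 6. ✓

f(u) = -5u^3 + 5u + 6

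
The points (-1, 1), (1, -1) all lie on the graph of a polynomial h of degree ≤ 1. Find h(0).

0

Using the Lagrange interpolation formula with nodes -1, 1:
  L_0(x) = (x - 1) / -2
  L_1(x) = (x + 1) / 2
Then h(x) = 1·L_0(x) - 1·L_1(x).
Expanding and collecting terms gives h(x) = -x.
Evaluating at x = 0: h(0) = 0.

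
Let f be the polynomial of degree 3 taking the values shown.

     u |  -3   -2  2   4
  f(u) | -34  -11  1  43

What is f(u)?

Using the Lagrange interpolation formula with nodes -3, -2, 2, 4:
  L_0(u) = (u + 2)(u - 2)(u - 4) / -35
  L_1(u) = (u + 3)(u - 2)(u - 4) / 24
  L_2(u) = (u + 3)(u + 2)(u - 4) / -40
  L_3(u) = (u + 3)(u + 2)(u - 2) / 84
Then f(u) = -34·L_0(u) - 11·L_1(u) + 1·L_2(u) + 43·L_3(u).
Expanding and collecting terms gives f(u) = u^3 - u^2 - u - 1.
Check: f(4) = 43. ✓

f(u) = u^3 - u^2 - u - 1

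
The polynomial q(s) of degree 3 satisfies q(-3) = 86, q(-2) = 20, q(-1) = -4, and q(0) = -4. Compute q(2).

-4

Forward differences of the values at s = -3, -2, -1, 0:
  q  : 86  20  -4  -4
  Δ  : -66  -24  0
  Δ^2: 42  24
  Δ^3: -18
The third differences are constant, confirming degree 3.
Interpolating (Newton forward form) and evaluating at s = 2 gives q(2) = -4.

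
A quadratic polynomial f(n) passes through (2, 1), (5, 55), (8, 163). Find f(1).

-5

Forward differences of the values at n = 2, 5, 8:
  f  : 1  55  163
  Δ  : 54  108
  Δ^2: 54
The second differences are constant, confirming degree 2.
Interpolating (Newton forward form) and evaluating at n = 1 gives f(1) = -5.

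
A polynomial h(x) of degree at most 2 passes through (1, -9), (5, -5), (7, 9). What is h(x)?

Using the Lagrange interpolation formula with nodes 1, 5, 7:
  L_0(x) = (x - 5)(x - 7) / 24
  L_1(x) = (x - 1)(x - 7) / -8
  L_2(x) = (x - 1)(x - 5) / 12
Then h(x) = -9·L_0(x) - 5·L_1(x) + 9·L_2(x).
Expanding and collecting terms gives h(x) = x² - 5x - 5.
Check: h(1) = -9. ✓

h(x) = x^2 - 5x - 5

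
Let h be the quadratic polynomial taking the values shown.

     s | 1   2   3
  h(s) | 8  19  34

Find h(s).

Write h(s) = as^2 + bs + c. Substituting each data point gives a linear system:
  a + b + c = 8
  4a + 2b + c = 19
  9a + 3b + c = 34
Solving the system yields a = 2, b = 5, c = 1.
So h(s) = 2s^2 + 5s + 1.
Check: h(3) = 34. ✓

h(s) = 2s^2 + 5s + 1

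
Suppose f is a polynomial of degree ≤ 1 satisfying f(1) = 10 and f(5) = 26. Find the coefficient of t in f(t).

4

Write f(t) = at + b. Substituting each data point gives a linear system:
  a + b = 10
  5a + b = 26
Solving the system yields a = 4, b = 6.
So f(t) = 4t + 6.
The leading coefficient is 4.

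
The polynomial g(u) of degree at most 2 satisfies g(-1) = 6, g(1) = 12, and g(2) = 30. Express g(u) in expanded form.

g(u) = 5u^2 + 3u + 4

Write g(u) = au^2 + bu + c. Substituting each data point gives a linear system:
  a - b + c = 6
  a + b + c = 12
  4a + 2b + c = 30
Solving the system yields a = 5, b = 3, c = 4.
So g(u) = 5u² + 3u + 4.
Check: g(2) = 30. ✓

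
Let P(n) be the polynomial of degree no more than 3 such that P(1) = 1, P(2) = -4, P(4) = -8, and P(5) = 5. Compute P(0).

Using the Lagrange interpolation formula with nodes 1, 2, 4, 5:
  L_0(n) = (n - 2)(n - 4)(n - 5) / -12
  L_1(n) = (n - 1)(n - 4)(n - 5) / 6
  L_2(n) = (n - 1)(n - 2)(n - 5) / -6
  L_3(n) = (n - 1)(n - 2)(n - 4) / 12
Then P(n) = 1·L_0(n) - 4·L_1(n) - 8·L_2(n) + 5·L_3(n).
Expanding and collecting terms gives P(n) = n^3 - 6n^2 + 6n.
Evaluating at n = 0: P(0) = 0.

0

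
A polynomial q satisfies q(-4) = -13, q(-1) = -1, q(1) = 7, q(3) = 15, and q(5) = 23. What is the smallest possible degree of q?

1

Divided differences on the nodes -4, -1, 1, 3, 5:
  order 0: -13  -1  7  15  23
  order 1: 4  4  4  4
  order 2: 0  0  0
  order 3: 0  0
  order 4: 0
The order-1 divided differences are all 4 (nonzero) and every higher order vanishes, so the data lies on a polynomial of degree exactly 1.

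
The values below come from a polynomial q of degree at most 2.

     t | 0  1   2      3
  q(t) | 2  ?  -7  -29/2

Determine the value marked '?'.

The 3 known points determine the degree-2 polynomial uniquely.
Write q(t) = at^2 + bt + c. Substituting each data point gives a linear system:
  c = 2
  4a + 2b + c = -7
  9a + 3b + c = -29/2
Solving the system yields a = -1, b = -5/2, c = 2.
So q(t) = -t² - (5/2)t + 2.
Then q(1) = -3/2.

-3/2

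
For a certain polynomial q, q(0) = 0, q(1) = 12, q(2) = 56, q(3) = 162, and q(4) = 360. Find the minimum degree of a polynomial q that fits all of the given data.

Forward differences of the values at u = 0, 1, 2, 3, 4:
  q  : 0  12  56  162  360
  Δ  : 12  44  106  198
  Δ^2: 32  62  92
  Δ^3: 30  30
  Δ^4: 0
The third differences are constant (30) and nonzero, while all higher differences vanish, so the minimal degree is 3.

3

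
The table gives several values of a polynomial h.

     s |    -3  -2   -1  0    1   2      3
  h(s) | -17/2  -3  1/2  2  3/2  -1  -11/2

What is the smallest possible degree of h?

2

Forward differences of the values at s = -3, -2, -1, 0, 1, 2, 3:
  h  : -17/2  -3  1/2  2  3/2  -1  -11/2
  Δ  : 11/2  7/2  3/2  -1/2  -5/2  -9/2
  Δ^2: -2  -2  -2  -2  -2
  Δ^3: 0  0  0  0
  Δ^4: 0  0  0
  Δ^5: 0  0
  Δ^6: 0
The second differences are constant (-2) and nonzero, while all higher differences vanish, so the minimal degree is 2.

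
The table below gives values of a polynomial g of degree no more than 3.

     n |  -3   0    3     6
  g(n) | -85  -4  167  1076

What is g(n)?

Write g(n) = an^3 + bn^2 + cn + d. Substituting each data point gives a linear system:
  -27a + 9b - 3c + d = -85
  d = -4
  27a + 9b + 3c + d = 167
  216a + 36b + 6c + d = 1076
Solving the system yields a = 4, b = 5, c = 6, d = -4.
So g(n) = 4n^3 + 5n^2 + 6n - 4.
Check: g(3) = 167. ✓

g(n) = 4n^3 + 5n^2 + 6n - 4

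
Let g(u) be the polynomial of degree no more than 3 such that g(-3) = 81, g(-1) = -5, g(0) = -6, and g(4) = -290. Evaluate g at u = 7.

Write g(u) = au^3 + bu^2 + cu + d. Substituting each data point gives a linear system:
  -27a + 9b - 3c + d = 81
  -a + b - c + d = -5
  d = -6
  64a + 16b + 4c + d = -290
Solving the system yields a = -4, b = -2, c = 1, d = -6.
So g(u) = -4u³ - 2u² + u - 6.
Then g(7) = -1469.

-1469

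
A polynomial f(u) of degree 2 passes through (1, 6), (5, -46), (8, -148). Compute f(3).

Write f(u) = au^2 + bu + c. Substituting each data point gives a linear system:
  a + b + c = 6
  25a + 5b + c = -46
  64a + 8b + c = -148
Solving the system yields a = -3, b = 5, c = 4.
So f(u) = -3u² + 5u + 4.
Then f(3) = -8.

-8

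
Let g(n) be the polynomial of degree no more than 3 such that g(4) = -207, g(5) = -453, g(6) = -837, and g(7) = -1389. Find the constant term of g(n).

Write g(n) = an^3 + bn^2 + cn + d. Substituting each data point gives a linear system:
  64a + 16b + 4c + d = -207
  125a + 25b + 5c + d = -453
  216a + 36b + 6c + d = -837
  343a + 49b + 7c + d = -1389
Solving the system yields a = -5, b = 6, c = 5, d = -3.
So g(n) = -5n^3 + 6n^2 + 5n - 3.
The constant term is -3.

-3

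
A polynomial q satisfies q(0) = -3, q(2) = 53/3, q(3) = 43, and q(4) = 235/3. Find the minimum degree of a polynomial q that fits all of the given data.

2

Divided differences on the nodes 0, 2, 3, 4:
  order 0: -3  53/3  43  235/3
  order 1: 31/3  76/3  106/3
  order 2: 5  5
  order 3: 0
The order-2 divided differences are all 5 (nonzero) and every higher order vanishes, so the data lies on a polynomial of degree exactly 2.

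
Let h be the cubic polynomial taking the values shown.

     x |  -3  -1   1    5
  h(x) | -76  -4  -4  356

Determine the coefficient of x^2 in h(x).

0

Write h(x) = ax^3 + bx^2 + cx + d. Substituting each data point gives a linear system:
  -27a + 9b - 3c + d = -76
  -a + b - c + d = -4
  a + b + c + d = -4
  125a + 25b + 5c + d = 356
Solving the system yields a = 3, b = 0, c = -3, d = -4.
So h(x) = 3x^3 - 3x - 4.
The coefficient of x^2 is 0.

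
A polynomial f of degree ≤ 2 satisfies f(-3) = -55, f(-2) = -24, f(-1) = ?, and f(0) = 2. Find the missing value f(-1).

-5

On equispaced nodes a degree-2 polynomial has vanishing third forward difference, so
  - f(-3) + 3·f(-2) - 3·f(-1) + f(0) = 0.
Substituting the known values and solving for f(-1):
  -3·f(-1) = 15
  f(-1) = -5.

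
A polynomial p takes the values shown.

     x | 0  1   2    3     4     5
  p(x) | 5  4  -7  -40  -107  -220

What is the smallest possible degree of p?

Forward differences of the values at x = 0, 1, 2, 3, 4, 5:
  p  : 5  4  -7  -40  -107  -220
  Δ  : -1  -11  -33  -67  -113
  Δ^2: -10  -22  -34  -46
  Δ^3: -12  -12  -12
  Δ^4: 0  0
  Δ^5: 0
The third differences are constant (-12) and nonzero, while all higher differences vanish, so the minimal degree is 3.

3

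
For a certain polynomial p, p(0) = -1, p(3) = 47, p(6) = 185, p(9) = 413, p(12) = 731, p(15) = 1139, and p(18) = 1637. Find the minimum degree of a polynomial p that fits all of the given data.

2

Forward differences of the values at s = 0, 3, 6, 9, 12, 15, 18:
  p  : -1  47  185  413  731  1139  1637
  Δ  : 48  138  228  318  408  498
  Δ^2: 90  90  90  90  90
  Δ^3: 0  0  0  0
  Δ^4: 0  0  0
  Δ^5: 0  0
  Δ^6: 0
The second differences are constant (90) and nonzero, while all higher differences vanish, so the minimal degree is 2.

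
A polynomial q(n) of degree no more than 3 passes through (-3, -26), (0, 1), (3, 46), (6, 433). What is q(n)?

Using the Lagrange interpolation formula with nodes -3, 0, 3, 6:
  L_0(n) = n(n - 3)(n - 6) / -162
  L_1(n) = (n + 3)(n - 3)(n - 6) / 54
  L_2(n) = (n + 3)n(n - 6) / -54
  L_3(n) = (n + 3)n(n - 3) / 162
Then q(n) = -26·L_0(n) + 1·L_1(n) + 46·L_2(n) + 433·L_3(n).
Expanding and collecting terms gives q(n) = 2n^3 + n^2 - 6n + 1.
Check: q(3) = 46. ✓

q(n) = 2n^3 + n^2 - 6n + 1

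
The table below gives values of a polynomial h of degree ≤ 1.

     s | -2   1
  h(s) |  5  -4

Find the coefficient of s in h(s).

Write h(s) = as + b. Substituting each data point gives a linear system:
  -2a + b = 5
  a + b = -4
Solving the system yields a = -3, b = -1.
So h(s) = -3s - 1.
The leading coefficient is -3.

-3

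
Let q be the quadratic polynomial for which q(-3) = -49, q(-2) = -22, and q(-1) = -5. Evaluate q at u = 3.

-37

Using the Lagrange interpolation formula with nodes -3, -2, -1:
  L_0(u) = (u + 2)(u + 1) / 2
  L_1(u) = (u + 3)(u + 1) / -1
  L_2(u) = (u + 3)(u + 2) / 2
Then q(u) = -49·L_0(u) - 22·L_1(u) - 5·L_2(u).
Expanding and collecting terms gives q(u) = -5u^2 + 2u + 2.
Evaluating at u = 3: q(3) = -37.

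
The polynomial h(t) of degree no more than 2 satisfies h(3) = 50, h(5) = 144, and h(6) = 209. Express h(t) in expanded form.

Using the Lagrange interpolation formula with nodes 3, 5, 6:
  L_0(t) = (t - 5)(t - 6) / 6
  L_1(t) = (t - 3)(t - 6) / -2
  L_2(t) = (t - 3)(t - 5) / 3
Then h(t) = 50·L_0(t) + 144·L_1(t) + 209·L_2(t).
Expanding and collecting terms gives h(t) = 6t² - t - 1.
Check: h(3) = 50. ✓

h(t) = 6t^2 - t - 1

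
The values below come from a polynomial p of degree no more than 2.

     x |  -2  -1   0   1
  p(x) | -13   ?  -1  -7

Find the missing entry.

On equispaced nodes a degree-2 polynomial has vanishing third forward difference, so
  - p(-2) + 3·p(-1) - 3·p(0) + p(1) = 0.
Substituting the known values and solving for p(-1):
  3·p(-1) = -9
  p(-1) = -3.

-3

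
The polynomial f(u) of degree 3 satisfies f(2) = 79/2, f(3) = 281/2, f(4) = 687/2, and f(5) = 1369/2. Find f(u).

f(u) = 6u^3 - 3u^2 + 2u - 1/2

Write f(u) = au^3 + bu^2 + cu + d. Substituting each data point gives a linear system:
  8a + 4b + 2c + d = 79/2
  27a + 9b + 3c + d = 281/2
  64a + 16b + 4c + d = 687/2
  125a + 25b + 5c + d = 1369/2
Solving the system yields a = 6, b = -3, c = 2, d = -1/2.
So f(u) = 6u³ - 3u² + 2u - 1/2.
Check: f(3) = 281/2. ✓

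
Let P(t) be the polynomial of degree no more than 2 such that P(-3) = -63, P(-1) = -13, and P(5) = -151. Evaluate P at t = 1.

Write P(t) = at^2 + bt + c. Substituting each data point gives a linear system:
  9a - 3b + c = -63
  a - b + c = -13
  25a + 5b + c = -151
Solving the system yields a = -6, b = 1, c = -6.
So P(t) = -6t^2 + t - 6.
Then P(1) = -11.

-11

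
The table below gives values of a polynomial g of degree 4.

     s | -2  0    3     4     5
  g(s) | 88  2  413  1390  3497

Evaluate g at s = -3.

Write g(s) = as^4 + bs^3 + cs^2 + ds + e. Substituting each data point gives a linear system:
  16a - 8b + 4c - 2d + e = 88
  e = 2
  81a + 27b + 9c + 3d + e = 413
  256a + 64b + 16c + 4d + e = 1390
  625a + 125b + 25c + 5d + e = 3497
Solving the system yields a = 6, b = -1, c = -5, d = -1, e = 2.
So g(s) = 6s^4 - s^3 - 5s^2 - s + 2.
Then g(-3) = 473.

473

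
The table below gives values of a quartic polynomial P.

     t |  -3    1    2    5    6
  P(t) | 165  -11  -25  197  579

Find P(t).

Using the Lagrange interpolation formula with nodes -3, 1, 2, 5, 6:
  L_0(t) = (t - 1)(t - 2)(t - 5)(t - 6) / 1440
  L_1(t) = (t + 3)(t - 2)(t - 5)(t - 6) / -80
  L_2(t) = (t + 3)(t - 1)(t - 5)(t - 6) / 60
  L_3(t) = (t + 3)(t - 1)(t - 2)(t - 6) / -96
  L_4(t) = (t + 3)(t - 1)(t - 2)(t - 5) / 180
Then P(t) = 165·L_0(t) - 11·L_1(t) - 25·L_2(t) + 197·L_3(t) + 579·L_4(t).
Expanding and collecting terms gives P(t) = t⁴ - 3t³ - t² - 5t - 3.
Check: P(5) = 197. ✓

P(t) = t^4 - 3t^3 - t^2 - 5t - 3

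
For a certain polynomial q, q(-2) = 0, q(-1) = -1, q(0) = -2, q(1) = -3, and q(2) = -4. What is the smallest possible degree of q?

Forward differences of the values at n = -2, -1, 0, 1, 2:
  q  : 0  -1  -2  -3  -4
  Δ  : -1  -1  -1  -1
  Δ^2: 0  0  0
  Δ^3: 0  0
  Δ^4: 0
The first differences are constant (-1) and nonzero, while all higher differences vanish, so the minimal degree is 1.

1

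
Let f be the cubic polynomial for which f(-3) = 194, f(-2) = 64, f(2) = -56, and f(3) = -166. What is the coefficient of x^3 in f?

-6

Write f(x) = ax^3 + bx^2 + cx + d. Substituting each data point gives a linear system:
  -27a + 9b - 3c + d = 194
  -8a + 4b - 2c + d = 64
  8a + 4b + 2c + d = -56
  27a + 9b + 3c + d = -166
Solving the system yields a = -6, b = 2, c = -6, d = -4.
So f(x) = -6x^3 + 2x^2 - 6x - 4.
The leading coefficient is -6.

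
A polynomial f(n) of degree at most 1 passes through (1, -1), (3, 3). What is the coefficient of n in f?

Write f(n) = an + b. Substituting each data point gives a linear system:
  a + b = -1
  3a + b = 3
Solving the system yields a = 2, b = -3.
So f(n) = 2n - 3.
The leading coefficient is 2.

2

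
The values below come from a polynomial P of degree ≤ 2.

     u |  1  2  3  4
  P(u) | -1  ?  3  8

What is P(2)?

0

The 3 known points determine the degree-2 polynomial uniquely.
Write P(u) = au^2 + bu + c. Substituting each data point gives a linear system:
  a + b + c = -1
  9a + 3b + c = 3
  16a + 4b + c = 8
Solving the system yields a = 1, b = -2, c = 0.
So P(u) = u^2 - 2u.
Then P(2) = 0.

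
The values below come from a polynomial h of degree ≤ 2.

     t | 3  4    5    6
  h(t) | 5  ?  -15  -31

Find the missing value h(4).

The 3 known points determine the degree-2 polynomial uniquely.
Write h(t) = at^2 + bt + c. Substituting each data point gives a linear system:
  9a + 3b + c = 5
  25a + 5b + c = -15
  36a + 6b + c = -31
Solving the system yields a = -2, b = 6, c = 5.
So h(t) = -2t^2 + 6t + 5.
Then h(4) = -3.

-3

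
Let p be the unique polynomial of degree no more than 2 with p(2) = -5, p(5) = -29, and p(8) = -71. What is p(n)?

p(n) = -n^2 - n + 1

Write p(n) = an^2 + bn + c. Substituting each data point gives a linear system:
  4a + 2b + c = -5
  25a + 5b + c = -29
  64a + 8b + c = -71
Solving the system yields a = -1, b = -1, c = 1.
So p(n) = -n^2 - n + 1.
Check: p(5) = -29. ✓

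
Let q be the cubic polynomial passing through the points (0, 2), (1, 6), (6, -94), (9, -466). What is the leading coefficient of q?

-1

Write q(t) = at^3 + bt^2 + ct + d. Substituting each data point gives a linear system:
  d = 2
  a + b + c + d = 6
  216a + 36b + 6c + d = -94
  729a + 81b + 9c + d = -466
Solving the system yields a = -1, b = 3, c = 2, d = 2.
So q(t) = -t³ + 3t² + 2t + 2.
The leading coefficient is -1.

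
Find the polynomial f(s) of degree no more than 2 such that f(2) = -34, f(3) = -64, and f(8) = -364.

Write f(s) = as^2 + bs + c. Substituting each data point gives a linear system:
  4a + 2b + c = -34
  9a + 3b + c = -64
  64a + 8b + c = -364
Solving the system yields a = -5, b = -5, c = -4.
So f(s) = -5s² - 5s - 4.
Check: f(3) = -64. ✓

f(s) = -5s^2 - 5s - 4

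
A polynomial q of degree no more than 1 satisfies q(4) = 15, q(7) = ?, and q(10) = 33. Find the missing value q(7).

On equispaced nodes a degree-1 polynomial has vanishing second forward difference, so
  q(4) - 2·q(7) + q(10) = 0.
Substituting the known values and solving for q(7):
  -2·q(7) = -48
  q(7) = 24.

24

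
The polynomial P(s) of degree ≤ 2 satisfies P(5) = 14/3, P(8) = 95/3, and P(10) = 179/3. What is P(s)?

P(s) = s^2 - 4s - 1/3

Using the Lagrange interpolation formula with nodes 5, 8, 10:
  L_0(s) = (s - 8)(s - 10) / 15
  L_1(s) = (s - 5)(s - 10) / -6
  L_2(s) = (s - 5)(s - 8) / 10
Then P(s) = 14/3·L_0(s) + 95/3·L_1(s) + 179/3·L_2(s).
Expanding and collecting terms gives P(s) = s² - 4s - 1/3.
Check: P(5) = 14/3. ✓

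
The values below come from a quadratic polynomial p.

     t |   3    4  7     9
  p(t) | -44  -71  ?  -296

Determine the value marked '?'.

The 3 known points determine the degree-2 polynomial uniquely.
Write p(t) = at^2 + bt + c. Substituting each data point gives a linear system:
  9a + 3b + c = -44
  16a + 4b + c = -71
  81a + 9b + c = -296
Solving the system yields a = -3, b = -6, c = 1.
So p(t) = -3t^2 - 6t + 1.
Then p(7) = -188.

-188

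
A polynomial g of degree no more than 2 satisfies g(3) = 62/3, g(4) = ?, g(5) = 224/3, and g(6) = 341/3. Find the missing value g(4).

On equispaced nodes a degree-2 polynomial has vanishing third forward difference, so
  - g(3) + 3·g(4) - 3·g(5) + g(6) = 0.
Substituting the known values and solving for g(4):
  3·g(4) = 131
  g(4) = 131/3.

131/3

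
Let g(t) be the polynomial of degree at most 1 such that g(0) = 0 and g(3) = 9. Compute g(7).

Write g(t) = at + b. Substituting each data point gives a linear system:
  b = 0
  3a + b = 9
Solving the system yields a = 3, b = 0.
So g(t) = 3t.
Then g(7) = 21.

21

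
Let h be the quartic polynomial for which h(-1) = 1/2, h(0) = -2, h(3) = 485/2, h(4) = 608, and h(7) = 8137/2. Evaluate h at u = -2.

5

Using the Lagrange interpolation formula with nodes -1, 0, 3, 4, 7:
  L_0(u) = u(u - 3)(u - 4)(u - 7) / 160
  L_1(u) = (u + 1)(u - 3)(u - 4)(u - 7) / -84
  L_2(u) = (u + 1)u(u - 4)(u - 7) / 48
  L_3(u) = (u + 1)u(u - 3)(u - 7) / -60
  L_4(u) = (u + 1)u(u - 3)(u - 4) / 672
Then h(u) = 1/2·L_0(u) - 2·L_1(u) + 485/2·L_2(u) + 608·L_3(u) + 8137/2·L_4(u).
Expanding and collecting terms gives h(u) = u^4 + 4u^3 + 6u^2 + (1/2)u - 2.
Evaluating at u = -2: h(-2) = 5.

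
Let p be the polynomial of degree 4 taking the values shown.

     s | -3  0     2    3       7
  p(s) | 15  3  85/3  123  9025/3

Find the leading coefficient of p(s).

Write p(s) = as^4 + bs^3 + cs^2 + ds + e. Substituting each data point gives a linear system:
  81a - 27b + 9c - 3d + e = 15
  e = 3
  16a + 8b + 4c + 2d + e = 85/3
  81a + 27b + 9c + 3d + e = 123
  2401a + 343b + 49c + 7d + e = 9025/3
Solving the system yields a = 1, b = 2, c = -5/3, d = 0, e = 3.
So p(s) = s⁴ + 2s³ - (5/3)s² + 3.
The leading coefficient is 1.

1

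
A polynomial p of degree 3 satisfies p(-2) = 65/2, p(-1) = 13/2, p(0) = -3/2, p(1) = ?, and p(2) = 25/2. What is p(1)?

5/2

The 4 known points determine the degree-3 polynomial uniquely.
Write p(u) = au^3 + bu^2 + cu + d. Substituting each data point gives a linear system:
  -8a + 4b - 2c + d = 65/2
  -a + b - c + d = 13/2
  d = -3/2
  8a + 4b + 2c + d = 25/2
Solving the system yields a = -1, b = 6, c = -1, d = -3/2.
So p(u) = -u³ + 6u² - u - 3/2.
Then p(1) = 5/2.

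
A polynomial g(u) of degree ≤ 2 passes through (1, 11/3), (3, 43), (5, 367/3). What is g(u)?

Using the Lagrange interpolation formula with nodes 1, 3, 5:
  L_0(u) = (u - 3)(u - 5) / 8
  L_1(u) = (u - 1)(u - 5) / -4
  L_2(u) = (u - 1)(u - 3) / 8
Then g(u) = 11/3·L_0(u) + 43·L_1(u) + 367/3·L_2(u).
Expanding and collecting terms gives g(u) = 5u^2 - (1/3)u - 1.
Check: g(1) = 11/3. ✓

g(u) = 5u^2 - (1/3)u - 1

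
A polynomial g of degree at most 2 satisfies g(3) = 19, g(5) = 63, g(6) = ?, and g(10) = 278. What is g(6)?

The 3 known points determine the degree-2 polynomial uniquely.
Write g(s) = as^2 + bs + c. Substituting each data point gives a linear system:
  9a + 3b + c = 19
  25a + 5b + c = 63
  100a + 10b + c = 278
Solving the system yields a = 3, b = -2, c = -2.
So g(s) = 3s^2 - 2s - 2.
Then g(6) = 94.

94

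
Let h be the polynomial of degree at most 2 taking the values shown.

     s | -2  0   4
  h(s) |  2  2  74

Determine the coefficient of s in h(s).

Write h(s) = as^2 + bs + c. Substituting each data point gives a linear system:
  4a - 2b + c = 2
  c = 2
  16a + 4b + c = 74
Solving the system yields a = 3, b = 6, c = 2.
So h(s) = 3s² + 6s + 2.
The coefficient of s is 6.

6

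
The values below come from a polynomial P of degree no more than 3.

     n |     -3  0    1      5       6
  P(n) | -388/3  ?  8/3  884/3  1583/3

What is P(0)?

-1/3

The 4 known points determine the degree-3 polynomial uniquely.
Write P(n) = an^3 + bn^2 + cn + d. Substituting each data point gives a linear system:
  -27a + 9b - 3c + d = -388/3
  a + b + c + d = 8/3
  125a + 25b + 5c + d = 884/3
  216a + 36b + 6c + d = 1583/3
Solving the system yields a = 3, b = -4, c = 4, d = -1/3.
So P(n) = 3n^3 - 4n^2 + 4n - 1/3.
Then P(0) = -1/3.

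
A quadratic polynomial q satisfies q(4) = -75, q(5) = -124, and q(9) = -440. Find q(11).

Write q(n) = an^2 + bn + c. Substituting each data point gives a linear system:
  16a + 4b + c = -75
  25a + 5b + c = -124
  81a + 9b + c = -440
Solving the system yields a = -6, b = 5, c = 1.
So q(n) = -6n² + 5n + 1.
Then q(11) = -670.

-670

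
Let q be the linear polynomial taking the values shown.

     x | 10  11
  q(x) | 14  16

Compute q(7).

8

Using the Lagrange interpolation formula with nodes 10, 11:
  L_0(x) = (x - 11) / -1
  L_1(x) = (x - 10) / 1
Then q(x) = 14·L_0(x) + 16·L_1(x).
Expanding and collecting terms gives q(x) = 2x - 6.
Evaluating at x = 7: q(7) = 8.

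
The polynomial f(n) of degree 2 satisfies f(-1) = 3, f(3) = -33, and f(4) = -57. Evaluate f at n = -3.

Using the Lagrange interpolation formula with nodes -1, 3, 4:
  L_0(n) = (n - 3)(n - 4) / 20
  L_1(n) = (n + 1)(n - 4) / -4
  L_2(n) = (n + 1)(n - 3) / 5
Then f(n) = 3·L_0(n) - 33·L_1(n) - 57·L_2(n).
Expanding and collecting terms gives f(n) = -3n^2 - 3n + 3.
Evaluating at n = -3: f(-3) = -15.

-15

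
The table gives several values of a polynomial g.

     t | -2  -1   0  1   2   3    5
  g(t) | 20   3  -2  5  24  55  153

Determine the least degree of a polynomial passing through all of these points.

2

Divided differences on the nodes -2, -1, 0, 1, 2, 3, 5:
  order 0: 20  3  -2  5  24  55  153
  order 1: -17  -5  7  19  31  49
  order 2: 6  6  6  6  6
  order 3: 0  0  0  0
  order 4: 0  0  0
  order 5: 0  0
  order 6: 0
The order-2 divided differences are all 6 (nonzero) and every higher order vanishes, so the data lies on a polynomial of degree exactly 2.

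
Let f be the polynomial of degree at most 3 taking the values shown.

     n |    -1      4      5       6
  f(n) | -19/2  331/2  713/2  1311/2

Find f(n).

f(n) = 4n^3 - 6n^2 + n + 3/2

Write f(n) = an^3 + bn^2 + cn + d. Substituting each data point gives a linear system:
  -a + b - c + d = -19/2
  64a + 16b + 4c + d = 331/2
  125a + 25b + 5c + d = 713/2
  216a + 36b + 6c + d = 1311/2
Solving the system yields a = 4, b = -6, c = 1, d = 3/2.
So f(n) = 4n^3 - 6n^2 + n + 3/2.
Check: f(6) = 1311/2. ✓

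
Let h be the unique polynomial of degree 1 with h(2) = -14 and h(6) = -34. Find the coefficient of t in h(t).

Write h(t) = at + b. Substituting each data point gives a linear system:
  2a + b = -14
  6a + b = -34
Solving the system yields a = -5, b = -4.
So h(t) = -5t - 4.
The leading coefficient is -5.

-5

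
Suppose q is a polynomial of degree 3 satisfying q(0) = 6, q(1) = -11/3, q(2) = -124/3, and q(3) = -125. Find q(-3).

Using the Lagrange interpolation formula with nodes 0, 1, 2, 3:
  L_0(t) = (t - 1)(t - 2)(t - 3) / -6
  L_1(t) = t(t - 2)(t - 3) / 2
  L_2(t) = t(t - 1)(t - 3) / -2
  L_3(t) = t(t - 1)(t - 2) / 6
Then q(t) = 6·L_0(t) - 11/3·L_1(t) - 124/3·L_2(t) - 125·L_3(t).
Expanding and collecting terms gives q(t) = -3t³ - 5t² - (5/3)t + 6.
Evaluating at t = -3: q(-3) = 47.

47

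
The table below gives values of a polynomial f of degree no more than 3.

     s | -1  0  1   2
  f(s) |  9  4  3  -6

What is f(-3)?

Write f(s) = as^3 + bs^2 + cs + d. Substituting each data point gives a linear system:
  -a + b - c + d = 9
  d = 4
  a + b + c + d = 3
  8a + 4b + 2c + d = -6
Solving the system yields a = -2, b = 2, c = -1, d = 4.
So f(s) = -2s^3 + 2s^2 - s + 4.
Then f(-3) = 79.

79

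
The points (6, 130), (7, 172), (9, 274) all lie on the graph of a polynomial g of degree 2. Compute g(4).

64

Write g(n) = an^2 + bn + c. Substituting each data point gives a linear system:
  36a + 6b + c = 130
  49a + 7b + c = 172
  81a + 9b + c = 274
Solving the system yields a = 3, b = 3, c = 4.
So g(n) = 3n² + 3n + 4.
Then g(4) = 64.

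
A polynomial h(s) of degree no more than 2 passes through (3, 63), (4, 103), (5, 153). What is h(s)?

Write h(s) = as^2 + bs + c. Substituting each data point gives a linear system:
  9a + 3b + c = 63
  16a + 4b + c = 103
  25a + 5b + c = 153
Solving the system yields a = 5, b = 5, c = 3.
So h(s) = 5s^2 + 5s + 3.
Check: h(3) = 63. ✓

h(s) = 5s^2 + 5s + 3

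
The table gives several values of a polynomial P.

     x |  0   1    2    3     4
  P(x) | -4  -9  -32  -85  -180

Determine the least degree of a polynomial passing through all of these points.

3

Forward differences of the values at x = 0, 1, 2, 3, 4:
  P  : -4  -9  -32  -85  -180
  Δ  : -5  -23  -53  -95
  Δ^2: -18  -30  -42
  Δ^3: -12  -12
  Δ^4: 0
The third differences are constant (-12) and nonzero, while all higher differences vanish, so the minimal degree is 3.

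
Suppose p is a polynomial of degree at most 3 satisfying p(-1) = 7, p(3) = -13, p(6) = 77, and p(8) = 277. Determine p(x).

p(x) = x^3 - 3x^2 - 6x + 5

Write p(x) = ax^3 + bx^2 + cx + d. Substituting each data point gives a linear system:
  -a + b - c + d = 7
  27a + 9b + 3c + d = -13
  216a + 36b + 6c + d = 77
  512a + 64b + 8c + d = 277
Solving the system yields a = 1, b = -3, c = -6, d = 5.
So p(x) = x^3 - 3x^2 - 6x + 5.
Check: p(8) = 277. ✓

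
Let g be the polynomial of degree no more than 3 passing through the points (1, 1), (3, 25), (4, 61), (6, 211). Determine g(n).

Using the Lagrange interpolation formula with nodes 1, 3, 4, 6:
  L_0(n) = (n - 3)(n - 4)(n - 6) / -30
  L_1(n) = (n - 1)(n - 4)(n - 6) / 6
  L_2(n) = (n - 1)(n - 3)(n - 6) / -6
  L_3(n) = (n - 1)(n - 3)(n - 4) / 30
Then g(n) = 1·L_0(n) + 25·L_1(n) + 61·L_2(n) + 211·L_3(n).
Expanding and collecting terms gives g(n) = n³ - n + 1.
Check: g(6) = 211. ✓

g(n) = n^3 - n + 1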